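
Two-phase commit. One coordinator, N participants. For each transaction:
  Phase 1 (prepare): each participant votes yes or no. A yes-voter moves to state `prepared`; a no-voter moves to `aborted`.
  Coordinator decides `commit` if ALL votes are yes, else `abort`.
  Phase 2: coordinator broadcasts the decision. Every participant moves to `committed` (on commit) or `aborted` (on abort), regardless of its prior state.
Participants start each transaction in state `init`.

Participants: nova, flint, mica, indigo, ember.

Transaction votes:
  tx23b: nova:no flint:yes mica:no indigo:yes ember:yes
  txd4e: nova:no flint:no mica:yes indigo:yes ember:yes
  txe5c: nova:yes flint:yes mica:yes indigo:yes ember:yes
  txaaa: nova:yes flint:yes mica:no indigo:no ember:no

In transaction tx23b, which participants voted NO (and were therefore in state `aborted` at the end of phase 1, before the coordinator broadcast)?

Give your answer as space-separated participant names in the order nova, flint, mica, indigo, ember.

Txn tx23b phase 1: nova no -> aborted; flint yes -> prepared; mica no -> aborted; indigo yes -> prepared; ember yes -> prepared

Answer: nova mica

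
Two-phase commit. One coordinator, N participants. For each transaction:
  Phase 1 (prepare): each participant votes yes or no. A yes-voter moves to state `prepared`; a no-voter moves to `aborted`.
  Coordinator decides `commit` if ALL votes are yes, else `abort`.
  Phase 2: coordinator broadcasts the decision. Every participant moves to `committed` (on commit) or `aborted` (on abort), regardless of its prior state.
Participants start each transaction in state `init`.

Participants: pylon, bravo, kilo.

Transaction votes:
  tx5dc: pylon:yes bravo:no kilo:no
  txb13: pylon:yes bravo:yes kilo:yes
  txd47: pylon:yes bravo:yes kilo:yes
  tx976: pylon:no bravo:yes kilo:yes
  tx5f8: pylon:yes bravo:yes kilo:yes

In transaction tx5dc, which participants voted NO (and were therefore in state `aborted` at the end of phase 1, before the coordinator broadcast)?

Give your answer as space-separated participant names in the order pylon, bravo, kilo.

Answer: bravo kilo

Derivation:
Txn tx5dc phase 1: pylon yes -> prepared; bravo no -> aborted; kilo no -> aborted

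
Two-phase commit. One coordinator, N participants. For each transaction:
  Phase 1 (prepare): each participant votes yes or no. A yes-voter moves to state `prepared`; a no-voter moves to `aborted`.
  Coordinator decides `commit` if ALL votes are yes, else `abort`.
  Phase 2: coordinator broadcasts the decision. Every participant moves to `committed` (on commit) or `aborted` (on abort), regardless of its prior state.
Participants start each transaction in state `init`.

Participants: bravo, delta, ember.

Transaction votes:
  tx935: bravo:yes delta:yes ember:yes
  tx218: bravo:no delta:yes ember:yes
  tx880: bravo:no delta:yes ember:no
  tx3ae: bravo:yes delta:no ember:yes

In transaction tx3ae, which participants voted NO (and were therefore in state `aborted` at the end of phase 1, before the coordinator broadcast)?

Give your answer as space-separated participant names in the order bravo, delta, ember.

Txn tx3ae phase 1: bravo yes -> prepared; delta no -> aborted; ember yes -> prepared

Answer: delta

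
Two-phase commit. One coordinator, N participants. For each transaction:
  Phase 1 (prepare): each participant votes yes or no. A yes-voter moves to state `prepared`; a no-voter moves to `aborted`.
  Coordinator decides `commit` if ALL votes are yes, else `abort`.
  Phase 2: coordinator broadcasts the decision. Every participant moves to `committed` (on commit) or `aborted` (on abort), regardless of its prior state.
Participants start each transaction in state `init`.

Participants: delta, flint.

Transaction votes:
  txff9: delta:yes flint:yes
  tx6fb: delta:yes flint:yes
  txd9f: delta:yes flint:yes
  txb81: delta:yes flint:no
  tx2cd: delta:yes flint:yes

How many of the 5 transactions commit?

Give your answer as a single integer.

Answer: 4

Derivation:
txff9: all yes -> commit (commits=1)
tx6fb: all yes -> commit (commits=2)
txd9f: all yes -> commit (commits=3)
txb81: no from flint -> abort (commits=3)
tx2cd: all yes -> commit (commits=4)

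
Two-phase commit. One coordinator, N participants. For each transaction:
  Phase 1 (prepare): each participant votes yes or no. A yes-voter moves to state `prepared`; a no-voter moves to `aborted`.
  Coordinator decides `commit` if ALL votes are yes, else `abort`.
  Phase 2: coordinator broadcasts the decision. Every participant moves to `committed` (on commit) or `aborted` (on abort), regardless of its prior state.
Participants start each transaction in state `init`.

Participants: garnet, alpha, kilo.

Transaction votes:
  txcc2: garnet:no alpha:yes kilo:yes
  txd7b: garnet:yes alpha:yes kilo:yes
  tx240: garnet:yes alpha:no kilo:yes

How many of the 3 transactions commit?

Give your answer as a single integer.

Answer: 1

Derivation:
txcc2: no from garnet -> abort (commits=0)
txd7b: all yes -> commit (commits=1)
tx240: no from alpha -> abort (commits=1)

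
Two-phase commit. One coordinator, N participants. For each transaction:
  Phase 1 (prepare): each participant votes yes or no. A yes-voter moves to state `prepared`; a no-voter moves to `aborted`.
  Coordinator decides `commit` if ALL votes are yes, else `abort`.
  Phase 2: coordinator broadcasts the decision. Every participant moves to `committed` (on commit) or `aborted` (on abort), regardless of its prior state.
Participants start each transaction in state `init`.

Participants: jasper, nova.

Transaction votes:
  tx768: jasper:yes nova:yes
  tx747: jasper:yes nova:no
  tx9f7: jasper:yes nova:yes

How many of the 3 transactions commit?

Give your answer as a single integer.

tx768: all yes -> commit (commits=1)
tx747: no from nova -> abort (commits=1)
tx9f7: all yes -> commit (commits=2)

Answer: 2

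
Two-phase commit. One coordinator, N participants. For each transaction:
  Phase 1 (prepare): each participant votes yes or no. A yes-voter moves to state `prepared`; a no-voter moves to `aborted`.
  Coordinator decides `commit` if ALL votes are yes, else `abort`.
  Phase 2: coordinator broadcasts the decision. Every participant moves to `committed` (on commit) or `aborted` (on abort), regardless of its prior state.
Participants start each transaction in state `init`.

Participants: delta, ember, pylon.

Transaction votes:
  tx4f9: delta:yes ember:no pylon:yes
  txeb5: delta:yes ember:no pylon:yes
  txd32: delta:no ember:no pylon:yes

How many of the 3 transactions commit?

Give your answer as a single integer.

tx4f9: no from ember -> abort (commits=0)
txeb5: no from ember -> abort (commits=0)
txd32: no from delta, ember -> abort (commits=0)

Answer: 0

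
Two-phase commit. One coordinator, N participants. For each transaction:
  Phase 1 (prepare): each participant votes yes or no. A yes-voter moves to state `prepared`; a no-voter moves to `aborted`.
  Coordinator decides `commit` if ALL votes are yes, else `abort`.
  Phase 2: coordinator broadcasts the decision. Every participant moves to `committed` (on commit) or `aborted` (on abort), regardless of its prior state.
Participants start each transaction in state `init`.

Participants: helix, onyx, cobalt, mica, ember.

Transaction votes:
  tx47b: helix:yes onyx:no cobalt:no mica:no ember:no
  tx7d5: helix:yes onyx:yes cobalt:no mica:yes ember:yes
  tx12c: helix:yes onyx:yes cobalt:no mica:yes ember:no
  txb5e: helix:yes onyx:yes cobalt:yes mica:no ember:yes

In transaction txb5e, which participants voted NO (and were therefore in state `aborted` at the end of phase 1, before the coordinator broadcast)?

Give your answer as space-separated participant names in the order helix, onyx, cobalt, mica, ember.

Answer: mica

Derivation:
Txn txb5e phase 1: helix yes -> prepared; onyx yes -> prepared; cobalt yes -> prepared; mica no -> aborted; ember yes -> prepared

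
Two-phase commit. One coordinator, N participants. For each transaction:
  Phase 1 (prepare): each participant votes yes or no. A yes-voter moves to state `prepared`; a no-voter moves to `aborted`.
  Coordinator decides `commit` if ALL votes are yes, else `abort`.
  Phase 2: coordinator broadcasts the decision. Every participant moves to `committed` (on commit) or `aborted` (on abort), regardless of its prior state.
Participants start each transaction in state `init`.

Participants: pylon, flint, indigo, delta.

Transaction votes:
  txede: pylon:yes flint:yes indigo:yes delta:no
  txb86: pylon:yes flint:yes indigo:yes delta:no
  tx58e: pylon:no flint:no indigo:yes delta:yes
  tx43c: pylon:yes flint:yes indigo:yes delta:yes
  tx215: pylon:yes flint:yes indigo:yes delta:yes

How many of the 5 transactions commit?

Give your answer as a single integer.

txede: no from delta -> abort (commits=0)
txb86: no from delta -> abort (commits=0)
tx58e: no from pylon, flint -> abort (commits=0)
tx43c: all yes -> commit (commits=1)
tx215: all yes -> commit (commits=2)

Answer: 2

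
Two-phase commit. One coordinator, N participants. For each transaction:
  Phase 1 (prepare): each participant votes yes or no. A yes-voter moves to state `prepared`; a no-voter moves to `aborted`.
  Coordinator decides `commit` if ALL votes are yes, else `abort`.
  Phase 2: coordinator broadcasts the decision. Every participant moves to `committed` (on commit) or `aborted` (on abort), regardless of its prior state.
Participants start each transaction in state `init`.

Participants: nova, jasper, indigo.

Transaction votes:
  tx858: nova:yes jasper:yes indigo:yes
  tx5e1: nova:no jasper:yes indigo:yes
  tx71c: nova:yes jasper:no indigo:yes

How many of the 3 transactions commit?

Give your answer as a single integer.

tx858: all yes -> commit (commits=1)
tx5e1: no from nova -> abort (commits=1)
tx71c: no from jasper -> abort (commits=1)

Answer: 1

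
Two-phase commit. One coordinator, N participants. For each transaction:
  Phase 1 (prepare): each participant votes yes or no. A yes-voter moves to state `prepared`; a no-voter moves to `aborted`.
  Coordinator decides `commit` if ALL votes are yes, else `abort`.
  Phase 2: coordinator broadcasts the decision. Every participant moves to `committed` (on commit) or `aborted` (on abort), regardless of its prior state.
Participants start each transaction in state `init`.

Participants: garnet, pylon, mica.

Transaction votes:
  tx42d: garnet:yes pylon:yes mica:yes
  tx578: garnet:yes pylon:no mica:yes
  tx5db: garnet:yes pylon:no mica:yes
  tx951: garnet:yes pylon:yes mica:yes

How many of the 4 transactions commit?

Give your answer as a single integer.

Answer: 2

Derivation:
tx42d: all yes -> commit (commits=1)
tx578: no from pylon -> abort (commits=1)
tx5db: no from pylon -> abort (commits=1)
tx951: all yes -> commit (commits=2)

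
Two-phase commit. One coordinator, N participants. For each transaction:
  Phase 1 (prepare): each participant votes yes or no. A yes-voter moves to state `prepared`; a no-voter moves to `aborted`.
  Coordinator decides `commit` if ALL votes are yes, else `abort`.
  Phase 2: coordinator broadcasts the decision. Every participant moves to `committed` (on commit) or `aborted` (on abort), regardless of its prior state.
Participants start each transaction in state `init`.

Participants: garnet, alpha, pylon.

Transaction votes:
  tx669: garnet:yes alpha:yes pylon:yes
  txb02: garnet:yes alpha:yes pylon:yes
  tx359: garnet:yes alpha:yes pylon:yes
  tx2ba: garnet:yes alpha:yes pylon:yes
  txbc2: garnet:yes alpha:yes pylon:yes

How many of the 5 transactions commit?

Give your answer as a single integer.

tx669: all yes -> commit (commits=1)
txb02: all yes -> commit (commits=2)
tx359: all yes -> commit (commits=3)
tx2ba: all yes -> commit (commits=4)
txbc2: all yes -> commit (commits=5)

Answer: 5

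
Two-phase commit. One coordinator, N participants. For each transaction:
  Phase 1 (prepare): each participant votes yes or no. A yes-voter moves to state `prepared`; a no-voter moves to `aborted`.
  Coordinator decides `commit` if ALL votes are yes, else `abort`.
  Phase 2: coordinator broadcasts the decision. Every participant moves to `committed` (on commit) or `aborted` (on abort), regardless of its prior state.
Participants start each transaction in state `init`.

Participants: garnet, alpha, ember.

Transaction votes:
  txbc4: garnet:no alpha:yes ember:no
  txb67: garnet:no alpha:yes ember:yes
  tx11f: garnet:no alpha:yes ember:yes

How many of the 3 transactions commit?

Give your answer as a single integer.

Answer: 0

Derivation:
txbc4: no from garnet, ember -> abort (commits=0)
txb67: no from garnet -> abort (commits=0)
tx11f: no from garnet -> abort (commits=0)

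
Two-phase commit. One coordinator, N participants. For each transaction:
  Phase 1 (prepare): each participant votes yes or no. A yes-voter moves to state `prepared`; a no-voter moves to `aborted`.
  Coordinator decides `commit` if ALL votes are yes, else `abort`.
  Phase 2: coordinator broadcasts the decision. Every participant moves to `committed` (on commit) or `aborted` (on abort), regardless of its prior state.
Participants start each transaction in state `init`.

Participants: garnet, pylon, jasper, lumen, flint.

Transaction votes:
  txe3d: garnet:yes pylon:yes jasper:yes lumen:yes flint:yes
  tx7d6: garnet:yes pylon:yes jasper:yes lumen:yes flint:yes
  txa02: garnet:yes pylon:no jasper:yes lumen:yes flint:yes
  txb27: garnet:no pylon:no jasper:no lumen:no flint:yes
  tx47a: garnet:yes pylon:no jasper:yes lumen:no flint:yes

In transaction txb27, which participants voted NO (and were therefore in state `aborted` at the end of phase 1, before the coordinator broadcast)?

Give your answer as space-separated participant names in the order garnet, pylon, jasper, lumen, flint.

Answer: garnet pylon jasper lumen

Derivation:
Txn txb27 phase 1: garnet no -> aborted; pylon no -> aborted; jasper no -> aborted; lumen no -> aborted; flint yes -> prepared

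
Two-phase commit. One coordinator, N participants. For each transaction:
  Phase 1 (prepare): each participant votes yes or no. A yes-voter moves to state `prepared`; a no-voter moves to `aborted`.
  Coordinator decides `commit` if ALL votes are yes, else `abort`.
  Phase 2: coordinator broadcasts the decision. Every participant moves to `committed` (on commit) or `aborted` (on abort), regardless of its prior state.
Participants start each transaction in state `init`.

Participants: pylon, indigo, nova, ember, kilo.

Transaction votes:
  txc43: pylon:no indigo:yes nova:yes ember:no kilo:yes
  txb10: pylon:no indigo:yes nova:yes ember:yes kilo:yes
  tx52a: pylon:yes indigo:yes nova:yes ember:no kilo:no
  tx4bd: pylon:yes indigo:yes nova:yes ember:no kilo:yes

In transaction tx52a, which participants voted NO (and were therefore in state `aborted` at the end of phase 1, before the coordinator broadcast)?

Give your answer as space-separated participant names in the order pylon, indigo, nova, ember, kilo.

Txn tx52a phase 1: pylon yes -> prepared; indigo yes -> prepared; nova yes -> prepared; ember no -> aborted; kilo no -> aborted

Answer: ember kilo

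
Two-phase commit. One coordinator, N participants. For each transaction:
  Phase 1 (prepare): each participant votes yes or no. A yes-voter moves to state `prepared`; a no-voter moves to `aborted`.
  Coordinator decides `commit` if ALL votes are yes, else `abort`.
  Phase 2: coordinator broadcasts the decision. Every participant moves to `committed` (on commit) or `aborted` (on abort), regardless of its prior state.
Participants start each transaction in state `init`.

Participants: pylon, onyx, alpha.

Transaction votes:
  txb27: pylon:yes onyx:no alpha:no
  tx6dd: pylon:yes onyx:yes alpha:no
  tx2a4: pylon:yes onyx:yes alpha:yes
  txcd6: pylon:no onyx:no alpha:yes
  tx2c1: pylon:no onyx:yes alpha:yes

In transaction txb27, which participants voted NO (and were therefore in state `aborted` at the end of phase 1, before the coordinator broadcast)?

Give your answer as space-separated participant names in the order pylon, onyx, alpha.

Answer: onyx alpha

Derivation:
Txn txb27 phase 1: pylon yes -> prepared; onyx no -> aborted; alpha no -> aborted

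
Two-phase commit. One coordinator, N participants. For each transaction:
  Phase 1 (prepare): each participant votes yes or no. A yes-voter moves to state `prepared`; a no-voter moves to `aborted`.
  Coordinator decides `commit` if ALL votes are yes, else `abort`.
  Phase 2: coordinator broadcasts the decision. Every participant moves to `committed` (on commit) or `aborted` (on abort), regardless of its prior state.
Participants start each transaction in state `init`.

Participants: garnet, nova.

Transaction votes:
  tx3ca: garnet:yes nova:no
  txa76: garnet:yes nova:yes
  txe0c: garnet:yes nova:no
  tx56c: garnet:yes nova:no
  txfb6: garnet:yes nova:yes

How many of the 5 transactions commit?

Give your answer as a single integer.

tx3ca: no from nova -> abort (commits=0)
txa76: all yes -> commit (commits=1)
txe0c: no from nova -> abort (commits=1)
tx56c: no from nova -> abort (commits=1)
txfb6: all yes -> commit (commits=2)

Answer: 2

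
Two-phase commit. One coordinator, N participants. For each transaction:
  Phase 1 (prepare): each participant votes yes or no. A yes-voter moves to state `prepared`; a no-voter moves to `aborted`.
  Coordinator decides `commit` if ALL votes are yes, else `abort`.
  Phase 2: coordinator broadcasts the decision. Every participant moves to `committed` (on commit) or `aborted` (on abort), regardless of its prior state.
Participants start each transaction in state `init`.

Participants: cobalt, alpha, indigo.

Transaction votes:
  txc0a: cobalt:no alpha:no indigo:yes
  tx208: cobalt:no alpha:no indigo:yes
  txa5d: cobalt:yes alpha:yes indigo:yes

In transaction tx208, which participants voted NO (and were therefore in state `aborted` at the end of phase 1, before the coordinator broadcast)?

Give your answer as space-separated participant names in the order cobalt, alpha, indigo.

Answer: cobalt alpha

Derivation:
Txn tx208 phase 1: cobalt no -> aborted; alpha no -> aborted; indigo yes -> prepared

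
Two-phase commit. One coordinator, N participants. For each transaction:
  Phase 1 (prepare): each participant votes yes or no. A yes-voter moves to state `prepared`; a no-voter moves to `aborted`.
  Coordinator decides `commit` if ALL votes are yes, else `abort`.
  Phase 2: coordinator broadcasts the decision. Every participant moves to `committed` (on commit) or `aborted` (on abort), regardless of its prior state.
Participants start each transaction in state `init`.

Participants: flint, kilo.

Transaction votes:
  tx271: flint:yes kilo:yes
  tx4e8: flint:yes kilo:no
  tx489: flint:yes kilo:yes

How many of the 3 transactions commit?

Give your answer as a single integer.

tx271: all yes -> commit (commits=1)
tx4e8: no from kilo -> abort (commits=1)
tx489: all yes -> commit (commits=2)

Answer: 2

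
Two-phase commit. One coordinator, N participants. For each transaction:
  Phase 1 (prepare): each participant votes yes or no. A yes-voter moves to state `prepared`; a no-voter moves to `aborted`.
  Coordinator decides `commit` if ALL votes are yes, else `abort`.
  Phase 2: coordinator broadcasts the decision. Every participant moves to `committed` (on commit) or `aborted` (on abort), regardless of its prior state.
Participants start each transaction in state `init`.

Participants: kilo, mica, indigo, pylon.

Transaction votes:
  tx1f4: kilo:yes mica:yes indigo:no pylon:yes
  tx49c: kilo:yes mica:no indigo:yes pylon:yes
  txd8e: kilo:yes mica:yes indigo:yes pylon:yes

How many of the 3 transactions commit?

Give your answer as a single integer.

tx1f4: no from indigo -> abort (commits=0)
tx49c: no from mica -> abort (commits=0)
txd8e: all yes -> commit (commits=1)

Answer: 1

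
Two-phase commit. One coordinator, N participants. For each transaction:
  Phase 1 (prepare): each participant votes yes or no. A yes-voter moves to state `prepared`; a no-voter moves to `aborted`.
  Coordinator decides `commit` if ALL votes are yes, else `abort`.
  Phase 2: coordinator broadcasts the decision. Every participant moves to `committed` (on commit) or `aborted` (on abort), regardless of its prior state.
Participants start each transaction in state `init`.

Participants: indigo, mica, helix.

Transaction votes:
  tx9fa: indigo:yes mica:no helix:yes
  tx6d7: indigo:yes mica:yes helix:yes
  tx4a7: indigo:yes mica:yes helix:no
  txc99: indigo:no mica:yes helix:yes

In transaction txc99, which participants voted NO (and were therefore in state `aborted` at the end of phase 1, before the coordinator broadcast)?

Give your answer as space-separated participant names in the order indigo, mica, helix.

Txn txc99 phase 1: indigo no -> aborted; mica yes -> prepared; helix yes -> prepared

Answer: indigo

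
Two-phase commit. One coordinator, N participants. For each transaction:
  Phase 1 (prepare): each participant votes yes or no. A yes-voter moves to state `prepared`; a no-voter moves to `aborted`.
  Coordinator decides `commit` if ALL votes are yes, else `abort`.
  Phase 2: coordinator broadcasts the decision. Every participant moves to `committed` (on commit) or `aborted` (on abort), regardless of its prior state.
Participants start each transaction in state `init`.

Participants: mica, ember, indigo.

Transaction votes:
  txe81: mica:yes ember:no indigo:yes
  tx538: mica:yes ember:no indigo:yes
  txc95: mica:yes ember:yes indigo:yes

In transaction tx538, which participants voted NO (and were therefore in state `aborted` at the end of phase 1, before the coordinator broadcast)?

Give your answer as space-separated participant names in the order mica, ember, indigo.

Answer: ember

Derivation:
Txn tx538 phase 1: mica yes -> prepared; ember no -> aborted; indigo yes -> prepared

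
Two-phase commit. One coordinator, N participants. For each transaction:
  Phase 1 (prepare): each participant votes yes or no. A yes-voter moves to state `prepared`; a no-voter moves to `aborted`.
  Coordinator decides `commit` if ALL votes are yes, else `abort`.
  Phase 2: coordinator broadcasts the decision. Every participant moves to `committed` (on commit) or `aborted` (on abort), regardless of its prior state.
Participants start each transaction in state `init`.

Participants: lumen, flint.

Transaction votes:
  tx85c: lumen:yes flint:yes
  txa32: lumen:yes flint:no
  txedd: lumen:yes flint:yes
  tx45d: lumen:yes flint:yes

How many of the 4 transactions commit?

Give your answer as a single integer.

tx85c: all yes -> commit (commits=1)
txa32: no from flint -> abort (commits=1)
txedd: all yes -> commit (commits=2)
tx45d: all yes -> commit (commits=3)

Answer: 3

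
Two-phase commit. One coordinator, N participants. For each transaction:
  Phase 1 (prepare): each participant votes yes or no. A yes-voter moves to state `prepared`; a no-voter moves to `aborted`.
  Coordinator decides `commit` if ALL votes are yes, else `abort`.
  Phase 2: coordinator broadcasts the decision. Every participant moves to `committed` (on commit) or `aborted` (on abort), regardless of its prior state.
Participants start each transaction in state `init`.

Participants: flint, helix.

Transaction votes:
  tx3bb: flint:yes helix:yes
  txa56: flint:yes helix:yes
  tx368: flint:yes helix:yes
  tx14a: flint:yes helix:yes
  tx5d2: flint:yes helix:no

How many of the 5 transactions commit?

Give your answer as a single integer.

tx3bb: all yes -> commit (commits=1)
txa56: all yes -> commit (commits=2)
tx368: all yes -> commit (commits=3)
tx14a: all yes -> commit (commits=4)
tx5d2: no from helix -> abort (commits=4)

Answer: 4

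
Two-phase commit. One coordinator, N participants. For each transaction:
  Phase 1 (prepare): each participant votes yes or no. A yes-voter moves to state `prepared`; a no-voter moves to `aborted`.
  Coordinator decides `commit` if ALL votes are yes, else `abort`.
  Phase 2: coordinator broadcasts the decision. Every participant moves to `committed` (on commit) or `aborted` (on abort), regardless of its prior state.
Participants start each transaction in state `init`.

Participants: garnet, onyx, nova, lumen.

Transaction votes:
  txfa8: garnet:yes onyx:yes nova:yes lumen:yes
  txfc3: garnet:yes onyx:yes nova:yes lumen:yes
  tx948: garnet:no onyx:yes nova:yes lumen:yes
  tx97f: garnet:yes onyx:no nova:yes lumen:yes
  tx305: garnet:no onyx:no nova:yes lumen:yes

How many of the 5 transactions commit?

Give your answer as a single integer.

txfa8: all yes -> commit (commits=1)
txfc3: all yes -> commit (commits=2)
tx948: no from garnet -> abort (commits=2)
tx97f: no from onyx -> abort (commits=2)
tx305: no from garnet, onyx -> abort (commits=2)

Answer: 2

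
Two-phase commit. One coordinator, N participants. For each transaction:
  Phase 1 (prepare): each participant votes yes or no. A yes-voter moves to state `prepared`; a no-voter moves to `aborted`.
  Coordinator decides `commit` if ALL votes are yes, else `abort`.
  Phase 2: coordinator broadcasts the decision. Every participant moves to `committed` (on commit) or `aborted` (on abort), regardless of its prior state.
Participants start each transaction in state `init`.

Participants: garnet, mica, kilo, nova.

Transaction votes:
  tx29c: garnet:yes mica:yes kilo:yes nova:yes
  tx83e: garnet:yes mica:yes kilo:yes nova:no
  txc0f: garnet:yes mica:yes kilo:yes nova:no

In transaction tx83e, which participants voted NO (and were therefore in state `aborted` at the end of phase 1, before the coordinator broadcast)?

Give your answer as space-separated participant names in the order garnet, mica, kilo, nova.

Answer: nova

Derivation:
Txn tx83e phase 1: garnet yes -> prepared; mica yes -> prepared; kilo yes -> prepared; nova no -> aborted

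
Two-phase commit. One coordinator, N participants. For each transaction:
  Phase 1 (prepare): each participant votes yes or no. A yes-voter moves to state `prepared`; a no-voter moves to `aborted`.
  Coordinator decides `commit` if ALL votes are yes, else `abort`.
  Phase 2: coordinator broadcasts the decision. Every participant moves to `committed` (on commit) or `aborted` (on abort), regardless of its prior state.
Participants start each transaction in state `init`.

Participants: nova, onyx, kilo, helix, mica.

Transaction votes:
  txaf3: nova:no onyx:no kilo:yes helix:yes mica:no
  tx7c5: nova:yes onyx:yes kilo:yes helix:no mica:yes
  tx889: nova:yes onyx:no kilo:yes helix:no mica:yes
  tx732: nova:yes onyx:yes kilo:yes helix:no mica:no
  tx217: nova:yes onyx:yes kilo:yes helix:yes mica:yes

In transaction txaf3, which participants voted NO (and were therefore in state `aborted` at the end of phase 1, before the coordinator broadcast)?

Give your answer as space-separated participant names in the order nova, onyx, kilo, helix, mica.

Answer: nova onyx mica

Derivation:
Txn txaf3 phase 1: nova no -> aborted; onyx no -> aborted; kilo yes -> prepared; helix yes -> prepared; mica no -> aborted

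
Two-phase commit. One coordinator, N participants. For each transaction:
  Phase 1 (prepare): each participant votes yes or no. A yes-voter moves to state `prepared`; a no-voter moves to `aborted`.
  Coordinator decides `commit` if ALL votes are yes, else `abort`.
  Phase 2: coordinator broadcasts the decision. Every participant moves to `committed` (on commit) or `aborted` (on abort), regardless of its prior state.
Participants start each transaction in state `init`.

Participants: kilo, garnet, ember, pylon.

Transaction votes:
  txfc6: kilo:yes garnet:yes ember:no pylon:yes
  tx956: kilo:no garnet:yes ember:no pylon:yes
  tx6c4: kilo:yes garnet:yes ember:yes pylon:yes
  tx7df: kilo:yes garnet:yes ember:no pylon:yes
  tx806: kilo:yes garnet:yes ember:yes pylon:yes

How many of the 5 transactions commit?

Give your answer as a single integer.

txfc6: no from ember -> abort (commits=0)
tx956: no from kilo, ember -> abort (commits=0)
tx6c4: all yes -> commit (commits=1)
tx7df: no from ember -> abort (commits=1)
tx806: all yes -> commit (commits=2)

Answer: 2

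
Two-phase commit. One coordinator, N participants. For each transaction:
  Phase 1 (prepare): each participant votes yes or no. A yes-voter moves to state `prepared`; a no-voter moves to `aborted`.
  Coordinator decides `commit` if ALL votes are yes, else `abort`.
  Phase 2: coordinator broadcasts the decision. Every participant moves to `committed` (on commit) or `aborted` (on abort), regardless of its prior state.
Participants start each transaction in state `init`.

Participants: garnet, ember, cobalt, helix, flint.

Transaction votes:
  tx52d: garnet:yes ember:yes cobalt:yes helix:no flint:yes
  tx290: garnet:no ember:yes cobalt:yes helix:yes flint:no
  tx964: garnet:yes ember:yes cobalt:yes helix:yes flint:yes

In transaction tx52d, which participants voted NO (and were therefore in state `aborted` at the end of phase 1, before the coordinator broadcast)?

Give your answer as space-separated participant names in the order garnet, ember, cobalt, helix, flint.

Txn tx52d phase 1: garnet yes -> prepared; ember yes -> prepared; cobalt yes -> prepared; helix no -> aborted; flint yes -> prepared

Answer: helix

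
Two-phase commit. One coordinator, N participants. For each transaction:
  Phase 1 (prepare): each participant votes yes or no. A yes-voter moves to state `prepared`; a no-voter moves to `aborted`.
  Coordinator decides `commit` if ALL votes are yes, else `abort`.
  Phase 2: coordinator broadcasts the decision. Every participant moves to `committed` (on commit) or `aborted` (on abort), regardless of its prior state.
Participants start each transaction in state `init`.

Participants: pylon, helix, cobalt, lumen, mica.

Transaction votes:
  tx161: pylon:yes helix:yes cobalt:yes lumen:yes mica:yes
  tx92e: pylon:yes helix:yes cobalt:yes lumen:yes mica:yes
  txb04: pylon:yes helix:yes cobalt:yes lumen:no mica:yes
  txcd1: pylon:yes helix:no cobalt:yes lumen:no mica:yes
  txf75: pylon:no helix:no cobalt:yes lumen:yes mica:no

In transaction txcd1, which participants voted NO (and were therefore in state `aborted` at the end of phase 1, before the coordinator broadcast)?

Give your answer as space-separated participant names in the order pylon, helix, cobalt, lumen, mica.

Txn txcd1 phase 1: pylon yes -> prepared; helix no -> aborted; cobalt yes -> prepared; lumen no -> aborted; mica yes -> prepared

Answer: helix lumen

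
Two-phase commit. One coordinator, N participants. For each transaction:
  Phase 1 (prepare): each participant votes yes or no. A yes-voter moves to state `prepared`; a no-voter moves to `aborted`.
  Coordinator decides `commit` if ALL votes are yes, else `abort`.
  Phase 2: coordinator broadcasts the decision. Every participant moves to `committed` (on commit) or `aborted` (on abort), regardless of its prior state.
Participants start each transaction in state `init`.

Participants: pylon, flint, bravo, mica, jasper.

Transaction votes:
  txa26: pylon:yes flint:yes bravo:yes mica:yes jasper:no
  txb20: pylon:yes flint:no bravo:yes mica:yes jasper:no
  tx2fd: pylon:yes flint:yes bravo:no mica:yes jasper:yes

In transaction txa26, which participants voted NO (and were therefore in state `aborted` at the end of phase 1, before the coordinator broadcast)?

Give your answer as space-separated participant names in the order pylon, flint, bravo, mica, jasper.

Answer: jasper

Derivation:
Txn txa26 phase 1: pylon yes -> prepared; flint yes -> prepared; bravo yes -> prepared; mica yes -> prepared; jasper no -> aborted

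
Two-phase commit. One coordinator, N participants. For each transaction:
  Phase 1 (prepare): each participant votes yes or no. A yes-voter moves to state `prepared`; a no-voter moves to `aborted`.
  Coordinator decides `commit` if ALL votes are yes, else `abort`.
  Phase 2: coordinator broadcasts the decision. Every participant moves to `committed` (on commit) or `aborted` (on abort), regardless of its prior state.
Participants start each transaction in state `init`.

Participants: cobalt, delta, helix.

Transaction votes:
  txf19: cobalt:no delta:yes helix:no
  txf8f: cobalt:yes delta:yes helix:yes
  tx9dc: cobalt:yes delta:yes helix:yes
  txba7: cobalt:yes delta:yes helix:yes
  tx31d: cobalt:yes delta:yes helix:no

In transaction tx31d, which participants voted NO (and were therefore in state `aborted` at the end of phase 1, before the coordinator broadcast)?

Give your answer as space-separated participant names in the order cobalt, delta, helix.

Txn tx31d phase 1: cobalt yes -> prepared; delta yes -> prepared; helix no -> aborted

Answer: helix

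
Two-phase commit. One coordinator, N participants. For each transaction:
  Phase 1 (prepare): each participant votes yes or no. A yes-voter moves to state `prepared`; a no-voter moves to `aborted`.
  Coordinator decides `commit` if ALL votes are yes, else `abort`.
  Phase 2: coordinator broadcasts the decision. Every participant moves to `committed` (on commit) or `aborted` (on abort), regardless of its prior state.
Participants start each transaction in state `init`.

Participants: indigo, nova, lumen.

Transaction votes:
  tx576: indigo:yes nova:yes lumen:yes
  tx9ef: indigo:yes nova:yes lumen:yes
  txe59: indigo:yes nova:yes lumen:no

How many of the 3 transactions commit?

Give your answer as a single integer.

tx576: all yes -> commit (commits=1)
tx9ef: all yes -> commit (commits=2)
txe59: no from lumen -> abort (commits=2)

Answer: 2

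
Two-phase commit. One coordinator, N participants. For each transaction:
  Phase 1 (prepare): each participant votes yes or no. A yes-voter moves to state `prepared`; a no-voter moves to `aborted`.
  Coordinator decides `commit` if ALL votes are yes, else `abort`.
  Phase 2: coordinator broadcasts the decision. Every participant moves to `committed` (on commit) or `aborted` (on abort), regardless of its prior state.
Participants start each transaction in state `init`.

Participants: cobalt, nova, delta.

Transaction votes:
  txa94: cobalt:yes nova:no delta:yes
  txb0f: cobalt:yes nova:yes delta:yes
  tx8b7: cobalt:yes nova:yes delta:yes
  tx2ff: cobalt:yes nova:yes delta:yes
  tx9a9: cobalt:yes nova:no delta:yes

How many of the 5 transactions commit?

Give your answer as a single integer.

Answer: 3

Derivation:
txa94: no from nova -> abort (commits=0)
txb0f: all yes -> commit (commits=1)
tx8b7: all yes -> commit (commits=2)
tx2ff: all yes -> commit (commits=3)
tx9a9: no from nova -> abort (commits=3)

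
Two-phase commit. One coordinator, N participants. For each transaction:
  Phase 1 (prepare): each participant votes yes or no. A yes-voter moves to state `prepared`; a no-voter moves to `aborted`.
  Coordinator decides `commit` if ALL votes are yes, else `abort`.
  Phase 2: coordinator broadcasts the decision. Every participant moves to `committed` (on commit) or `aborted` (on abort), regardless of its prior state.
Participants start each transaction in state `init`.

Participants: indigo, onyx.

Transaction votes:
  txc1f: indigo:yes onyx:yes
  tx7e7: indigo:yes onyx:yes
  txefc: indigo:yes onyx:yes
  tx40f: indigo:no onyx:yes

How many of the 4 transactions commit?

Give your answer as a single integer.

txc1f: all yes -> commit (commits=1)
tx7e7: all yes -> commit (commits=2)
txefc: all yes -> commit (commits=3)
tx40f: no from indigo -> abort (commits=3)

Answer: 3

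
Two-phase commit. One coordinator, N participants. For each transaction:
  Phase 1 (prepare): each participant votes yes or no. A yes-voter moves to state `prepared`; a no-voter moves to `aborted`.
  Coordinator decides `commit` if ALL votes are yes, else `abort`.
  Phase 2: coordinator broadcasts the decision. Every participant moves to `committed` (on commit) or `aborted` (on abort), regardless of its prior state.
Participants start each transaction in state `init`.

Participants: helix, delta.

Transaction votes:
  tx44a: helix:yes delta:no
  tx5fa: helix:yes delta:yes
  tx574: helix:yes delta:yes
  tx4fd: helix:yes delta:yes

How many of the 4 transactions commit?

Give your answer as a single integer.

Answer: 3

Derivation:
tx44a: no from delta -> abort (commits=0)
tx5fa: all yes -> commit (commits=1)
tx574: all yes -> commit (commits=2)
tx4fd: all yes -> commit (commits=3)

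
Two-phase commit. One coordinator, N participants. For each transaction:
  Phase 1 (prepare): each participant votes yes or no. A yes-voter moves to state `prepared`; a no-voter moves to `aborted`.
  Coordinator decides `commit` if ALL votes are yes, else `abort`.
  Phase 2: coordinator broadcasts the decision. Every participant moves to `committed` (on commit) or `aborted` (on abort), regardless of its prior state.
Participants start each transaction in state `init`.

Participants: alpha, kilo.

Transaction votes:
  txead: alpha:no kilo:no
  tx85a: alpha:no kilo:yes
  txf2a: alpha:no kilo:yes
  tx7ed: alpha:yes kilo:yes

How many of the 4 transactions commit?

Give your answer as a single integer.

txead: no from alpha, kilo -> abort (commits=0)
tx85a: no from alpha -> abort (commits=0)
txf2a: no from alpha -> abort (commits=0)
tx7ed: all yes -> commit (commits=1)

Answer: 1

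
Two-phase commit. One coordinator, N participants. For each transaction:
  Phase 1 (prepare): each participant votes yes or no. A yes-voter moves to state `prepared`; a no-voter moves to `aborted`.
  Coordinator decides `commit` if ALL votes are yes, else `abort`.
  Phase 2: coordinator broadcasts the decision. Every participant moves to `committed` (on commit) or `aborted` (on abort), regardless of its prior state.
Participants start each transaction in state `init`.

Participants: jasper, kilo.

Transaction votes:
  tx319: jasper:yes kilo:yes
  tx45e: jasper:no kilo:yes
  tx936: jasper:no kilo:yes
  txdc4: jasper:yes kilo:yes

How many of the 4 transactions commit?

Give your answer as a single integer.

Answer: 2

Derivation:
tx319: all yes -> commit (commits=1)
tx45e: no from jasper -> abort (commits=1)
tx936: no from jasper -> abort (commits=1)
txdc4: all yes -> commit (commits=2)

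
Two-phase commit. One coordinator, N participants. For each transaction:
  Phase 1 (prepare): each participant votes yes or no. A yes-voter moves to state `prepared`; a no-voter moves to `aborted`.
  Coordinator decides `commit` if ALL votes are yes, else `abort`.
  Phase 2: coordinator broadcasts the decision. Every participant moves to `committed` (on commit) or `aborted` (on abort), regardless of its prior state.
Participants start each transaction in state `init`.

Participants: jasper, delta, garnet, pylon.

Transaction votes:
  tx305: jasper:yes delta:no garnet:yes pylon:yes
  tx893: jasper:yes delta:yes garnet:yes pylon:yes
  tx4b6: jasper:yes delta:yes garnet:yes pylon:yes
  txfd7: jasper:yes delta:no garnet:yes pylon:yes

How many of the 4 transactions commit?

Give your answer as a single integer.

Answer: 2

Derivation:
tx305: no from delta -> abort (commits=0)
tx893: all yes -> commit (commits=1)
tx4b6: all yes -> commit (commits=2)
txfd7: no from delta -> abort (commits=2)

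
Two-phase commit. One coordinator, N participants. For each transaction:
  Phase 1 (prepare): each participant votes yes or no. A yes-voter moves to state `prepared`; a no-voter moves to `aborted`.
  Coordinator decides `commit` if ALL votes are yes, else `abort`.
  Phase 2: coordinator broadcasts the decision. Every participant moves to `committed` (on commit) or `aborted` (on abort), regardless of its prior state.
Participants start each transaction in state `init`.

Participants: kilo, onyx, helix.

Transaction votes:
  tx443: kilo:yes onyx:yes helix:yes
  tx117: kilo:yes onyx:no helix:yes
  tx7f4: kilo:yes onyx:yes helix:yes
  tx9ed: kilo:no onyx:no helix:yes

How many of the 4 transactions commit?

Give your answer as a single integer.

Answer: 2

Derivation:
tx443: all yes -> commit (commits=1)
tx117: no from onyx -> abort (commits=1)
tx7f4: all yes -> commit (commits=2)
tx9ed: no from kilo, onyx -> abort (commits=2)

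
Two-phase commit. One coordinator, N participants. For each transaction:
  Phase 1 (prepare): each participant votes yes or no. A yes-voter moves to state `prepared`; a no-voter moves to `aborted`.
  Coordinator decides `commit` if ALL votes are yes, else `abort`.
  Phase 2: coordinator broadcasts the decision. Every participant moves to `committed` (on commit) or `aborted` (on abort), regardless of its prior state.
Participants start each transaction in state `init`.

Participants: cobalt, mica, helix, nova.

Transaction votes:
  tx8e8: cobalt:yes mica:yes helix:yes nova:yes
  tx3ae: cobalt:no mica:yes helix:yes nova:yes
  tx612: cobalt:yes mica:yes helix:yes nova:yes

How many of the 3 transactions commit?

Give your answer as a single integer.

Answer: 2

Derivation:
tx8e8: all yes -> commit (commits=1)
tx3ae: no from cobalt -> abort (commits=1)
tx612: all yes -> commit (commits=2)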